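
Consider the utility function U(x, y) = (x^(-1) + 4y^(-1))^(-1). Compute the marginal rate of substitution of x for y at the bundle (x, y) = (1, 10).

MRS = 25

For CES with ρ = -1, MRS = (1/4)·(y/x)^2.
At (1, 10): MRS = 25.
So at (1, 10) the consumer would give up 25 units of y for one more unit of x.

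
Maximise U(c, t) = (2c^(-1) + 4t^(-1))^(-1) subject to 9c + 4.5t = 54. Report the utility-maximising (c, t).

c* = 3, t* = 6

For CES with ρ = -1, MRS = (2/4)·(t/c)^2.
Tangency: set MRS = p_c/p_t = 9/4.5 = 2.
So (t/c)^2 = 4; taking the square root, t/c = 2, i.e. t = 2·c.
Substitute into the budget 9·c + 4.5·t = 54: 18·c = 54, so c* = 3 and t* = 2·3 = 6.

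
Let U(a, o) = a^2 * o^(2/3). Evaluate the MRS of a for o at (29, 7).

MRS = 21/29

MU_a = 2·a·o^(2/3) and MU_o = 2/3·a^2·o^(-1/3).
MRS = MU_a/MU_o = (3)·o/a.
At (29, 7): MRS = 21/29.
The indifference curve has slope −21/29 at this bundle.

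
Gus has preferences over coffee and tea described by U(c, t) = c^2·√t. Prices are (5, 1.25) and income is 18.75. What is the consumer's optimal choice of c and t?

c* = 3, t* = 3

MU_c = 2·c·√t and MU_t = 0.5·c^2·t^(-0.5).
MRS = MU_c/MU_t = (4)·t/c.
Tangency: set MRS = p_c/p_t = 5/1.25 = 4.
So (4)·t/c = 4, i.e. t = c.
Substitute into the budget 5·c + 1.25·t = 18.75: 6.25·c = 18.75, so c* = 3.
Then t* = 3.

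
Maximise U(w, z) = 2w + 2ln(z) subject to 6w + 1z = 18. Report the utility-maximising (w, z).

w* = 2, z* = 6

MU_w = 2, MU_z = 2/z.
MRS = 2 ÷ (2/z).
Tangency: set MRS = p_w/p_z = 6/1 = 6.
MRS depends only on z: z = 6 ⇒ z* = 6.
From the budget, 6·w = 18 − 1·6 = 12, so w* = 2.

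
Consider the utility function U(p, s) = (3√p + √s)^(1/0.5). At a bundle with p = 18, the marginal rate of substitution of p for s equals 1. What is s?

s = 2

For CES with ρ = 0.5, MRS = (3/1)·√(s/p).
Setting (3/1)·√(s/18) = 1 gives √(s/18) = 1/3, so s/18 = 1/9 and s = 2.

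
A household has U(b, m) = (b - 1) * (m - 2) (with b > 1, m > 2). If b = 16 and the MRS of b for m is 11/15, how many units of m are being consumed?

MU_b = (m−2), MU_m = (b−1).
MRS = (m−2)/(b−1).
Substitute b = 16: MRS = (m − 2)/15. Setting this equal to 11/15 gives m − 2 = (11/15)·15 = 11, so m = 13.

m = 13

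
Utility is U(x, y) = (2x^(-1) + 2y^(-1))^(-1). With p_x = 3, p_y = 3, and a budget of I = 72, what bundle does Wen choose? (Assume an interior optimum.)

For CES with ρ = -1, MRS = (y/x)^2.
Tangency: set MRS = p_x/p_y = 3/3 = 1.
So (y/x)^2 = 1; taking the square root, y/x = 1, i.e. y = x.
Substitute into the budget 3·x + 3·y = 72: 6·x = 72, so x* = 12 and y* = 12.

x* = 12, y* = 12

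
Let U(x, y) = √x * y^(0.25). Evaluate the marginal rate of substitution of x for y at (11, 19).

MRS = 38/11

MU_x = 0.5·x^(-0.5)·y^(0.25) and MU_y = 0.25·√x·y^(-0.75).
MRS = MU_x/MU_y = (2)·y/x.
At (11, 19): MRS = 38/11.
That is, one extra unit of x is worth 38/11 units of y at the margin.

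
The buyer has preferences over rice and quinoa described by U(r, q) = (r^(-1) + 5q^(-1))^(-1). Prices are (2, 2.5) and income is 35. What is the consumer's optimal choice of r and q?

r* = 5, q* = 10

For CES with ρ = -1, MRS = (1/5)·(q/r)^2.
Tangency: set MRS = p_r/p_q = 2/2.5 = 0.8.
So (q/r)^2 = 4; taking the square root, q/r = 2, i.e. q = 2·r.
Substitute into the budget 2·r + 2.5·q = 35: 7·r = 35, so r* = 5 and q* = 2·5 = 10.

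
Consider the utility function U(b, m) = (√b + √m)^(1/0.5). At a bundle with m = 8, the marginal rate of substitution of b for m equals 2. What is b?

For CES with ρ = 0.5, MRS = √(m/b).
Setting √(8/b) = 2 gives 8/b = 4 and b = 2.

b = 2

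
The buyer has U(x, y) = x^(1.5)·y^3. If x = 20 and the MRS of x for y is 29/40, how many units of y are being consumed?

MU_x = 1.5·√x·y^3 and MU_y = 3·x^(1.5)·y^2.
MRS = MU_x/MU_y = (0.5)·y/x.
Substitute x = 20: MRS = y/40. Setting y/40 = 29/40 gives y = (29/40)·40 = 29.

y = 29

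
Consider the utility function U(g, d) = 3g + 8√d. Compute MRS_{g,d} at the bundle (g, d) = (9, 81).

MRS = 6.75

MU_g = 3, MU_d = 8/(2√d).
MRS = 3 ÷ (8/(2√d)).
At (9, 81): MRS = 6.75.
That is, one extra unit of g is worth 6.75 units of d at the margin.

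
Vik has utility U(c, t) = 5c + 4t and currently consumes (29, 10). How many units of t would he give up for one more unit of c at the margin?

MU_c = 5, MU_t = 4, so MRS = 5/4 = 1.25 at every bundle.
At (29, 10): MRS = 1.25.
So at (29, 10) the consumer would give up 1.25 units of t for one more unit of c.

MRS = 1.25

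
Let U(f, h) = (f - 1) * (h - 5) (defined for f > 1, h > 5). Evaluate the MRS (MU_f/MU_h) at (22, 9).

MU_f = (h−5), MU_h = (f−1).
MRS = (h−5)/(f−1).
At (22, 9): MRS = 4/21.
The indifference curve has slope −4/21 at this bundle.

MRS = 4/21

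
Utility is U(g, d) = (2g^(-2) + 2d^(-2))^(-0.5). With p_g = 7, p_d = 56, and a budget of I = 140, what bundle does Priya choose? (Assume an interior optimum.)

For CES with ρ = -2, MRS = (d/g)^3.
Tangency: set MRS = p_g/p_d = 7/56 = 0.125.
So (d/g)^3 = 0.125; taking the cube root, d/g = 0.5, i.e. d = 0.5·g.
Substitute into the budget 7·g + 56·d = 140: 35·g = 140, so g* = 4 and d* = 0.5·4 = 2.

g* = 4, d* = 2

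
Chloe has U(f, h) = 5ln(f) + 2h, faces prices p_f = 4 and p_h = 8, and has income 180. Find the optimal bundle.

MU_f = 5/f, MU_h = 2.
MRS = 5/f ÷ 2.
Tangency: set MRS = p_f/p_h = 4/8 = 0.5.
MRS depends only on f: 2.5/f = 0.5 ⇒ f* = 2.5/0.5 = 5.
From the budget, 8·h = 180 − 4·5 = 160, so h* = 20.

f* = 5, h* = 20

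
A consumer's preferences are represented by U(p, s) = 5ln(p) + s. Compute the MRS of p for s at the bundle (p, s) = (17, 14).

MRS = 5/17

MU_p = 5/p, MU_s = 1.
MRS = 5/p ÷ 1.
At (17, 14): MRS = 5/17.
The indifference curve has slope −5/17 at this bundle.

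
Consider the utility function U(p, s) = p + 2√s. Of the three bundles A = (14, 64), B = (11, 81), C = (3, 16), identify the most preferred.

Bundle A

Evaluate utility at each bundle:
U(A) = 30.000.
U(B) = 29.000.
U(C) = 11.000.
Highest utility is A, so A ≻ B ≻ C.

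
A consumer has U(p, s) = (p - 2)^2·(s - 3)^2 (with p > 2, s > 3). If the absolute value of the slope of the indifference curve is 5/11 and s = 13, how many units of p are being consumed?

MU_p = 2·(p−2)·(s−3)^2, MU_s = 2·(p−2)^2·(s−3).
MRS = (s−3)/(p−2).
Substitute s = 13: MRS = 10/(p − 2). Setting this equal to 5/11 gives p − 2 = 10/(5/11) = 22, so p = 24.

p = 24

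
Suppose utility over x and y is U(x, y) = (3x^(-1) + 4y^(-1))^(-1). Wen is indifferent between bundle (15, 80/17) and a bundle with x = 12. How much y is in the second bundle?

y = 5

U depends on (x, y) only through S = 3x^(-1) + 4y^(-1), so equal utility means equal S. At (15, 80/17): S = 1.05.
With x = 12: 3·12^(-1) = 0.25, so 4y^(-1) = 1.05 − 0.25 = 0.8, i.e. y^(-1) = 0.2.
Hence y = 1/0.2 = 5.
Check: U(12, 5) = 0.9524.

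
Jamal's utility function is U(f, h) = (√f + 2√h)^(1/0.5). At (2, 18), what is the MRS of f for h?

For CES with ρ = 0.5, MRS = (1/2)·√(h/f).
At (2, 18): MRS = 1.5.
That is, one extra unit of f is worth 1.5 units of h at the margin.

MRS = 1.5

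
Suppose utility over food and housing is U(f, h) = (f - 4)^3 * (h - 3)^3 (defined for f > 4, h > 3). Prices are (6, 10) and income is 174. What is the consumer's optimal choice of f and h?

f* = 14, h* = 9

MU_f = 3·(f−4)^2·(h−3)^3, MU_h = 3·(f−4)^3·(h−3)^2.
MRS = (h−3)/(f−4).
Tangency: set MRS = p_f/p_h = 6/10 = 0.6.
So (h − 3)/(f − 4) = 0.6, i.e. (h − 3) = 0.6·(f − 4).
Rewrite the budget in excess-of-subsistence terms: 6·(f − 4) + 10·(h − 3) = 174 − 6·4 − 10·3 = 120.
Substituting, 12·(f − 4) = 120, so f − 4 = 10 and f* = 14.
Then h − 3 = 0.6·10 = 6, so h* = 9.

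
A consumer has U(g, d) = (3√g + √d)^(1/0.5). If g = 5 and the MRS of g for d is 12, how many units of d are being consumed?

For CES with ρ = 0.5, MRS = (3/1)·√(d/g).
Setting (3/1)·√(d/5) = 12 gives √(d/5) = 4, so d/5 = 16 and d = 80.

d = 80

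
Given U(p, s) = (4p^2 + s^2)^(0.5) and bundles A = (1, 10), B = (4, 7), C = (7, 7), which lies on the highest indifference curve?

Evaluate utility at each bundle:
U(A) = 10.198.
U(B) = 10.630.
U(C) = 15.652.
Highest utility is C, so C ≻ B ≻ A.

Bundle C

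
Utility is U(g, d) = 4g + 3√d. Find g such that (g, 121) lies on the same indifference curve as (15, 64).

g = 12.75

U(15, 64) = 84.
Set U(g, 121) = 84 and solve.
With d = 121: √121 = 11, so 4g = 84 − 3·11 = 51 and g = 12.75.
Check: U(12.75, 121) = 84.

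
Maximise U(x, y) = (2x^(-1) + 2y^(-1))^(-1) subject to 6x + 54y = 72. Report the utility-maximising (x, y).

x* = 3, y* = 1

For CES with ρ = -1, MRS = (y/x)^2.
Tangency: set MRS = p_x/p_y = 6/54 = 1/9.
So (y/x)^2 = 1/9; taking the square root, y/x = 1/3, i.e. y = (1/3)·x.
Substitute into the budget 6·x + 54·y = 72: 24·x = 72, so x* = 3 and y* = (1/3)·3 = 1.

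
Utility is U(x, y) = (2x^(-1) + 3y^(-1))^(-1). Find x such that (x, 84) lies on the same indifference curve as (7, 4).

x = 2

U depends on (x, y) only through S = 2x^(-1) + 3y^(-1), so equal utility means equal S. At (7, 4): S = 29/28.
With y = 84: 3·84^(-1) = 1/28, so 2x^(-1) = 29/28 − 1/28 = 1, i.e. x^(-1) = 0.5.
Hence x = 1/0.5 = 2.
Check: U(2, 84) = 0.9655.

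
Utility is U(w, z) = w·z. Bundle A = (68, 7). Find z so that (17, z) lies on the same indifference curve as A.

U(68, 7) = 476.
Set U(17, z) = 476 and solve.
With w = 17: z = 476/17 = 28.
Check: U(17, 28) = 476.

z = 28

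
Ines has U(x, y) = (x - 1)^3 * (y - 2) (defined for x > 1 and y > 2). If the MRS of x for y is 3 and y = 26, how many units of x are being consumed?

x = 25

MU_x = 3·(x−1)^2·(y−2), MU_y = (x−1)^3.
MRS = (3/1)·(y−2)/(x−1).
Substitute y = 26: MRS = 72/(x − 1). Setting this equal to 3 gives x − 1 = 72/3 = 24, so x = 25.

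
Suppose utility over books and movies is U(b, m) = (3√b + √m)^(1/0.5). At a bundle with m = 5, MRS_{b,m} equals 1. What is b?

b = 45

For CES with ρ = 0.5, MRS = (3/1)·√(m/b).
Setting (3/1)·√(5/b) = 1 gives √(5/b) = 1/3, so 5/b = 1/9 and b = 45.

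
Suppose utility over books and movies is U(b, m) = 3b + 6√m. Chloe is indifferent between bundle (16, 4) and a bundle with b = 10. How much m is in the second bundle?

m = 25

U(16, 4) = 60.
Set U(10, m) = 60 and solve.
With b = 10: 6√m = 60 − 3·10 = 30, so √m = 5 and m = 25.
Check: U(10, 25) = 60.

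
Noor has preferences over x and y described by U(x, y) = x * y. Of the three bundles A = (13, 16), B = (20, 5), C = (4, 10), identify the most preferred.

Evaluate utility at each bundle:
U(A) = 208.
U(B) = 100.
U(C) = 40.
Highest utility is A, so A ≻ B ≻ C.

Bundle A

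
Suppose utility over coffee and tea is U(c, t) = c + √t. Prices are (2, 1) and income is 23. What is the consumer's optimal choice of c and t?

c* = 11, t* = 1

MU_c = 1, MU_t = 1/(2√t).
MRS = 1 ÷ (1/(2√t)).
Tangency: set MRS = p_c/p_t = 2/1 = 2.
MRS depends only on t: 2·√t = 2 ⇒ √t = 2/2 = 1 ⇒ t* = 1.
From the budget, 2·c = 23 − 1·1 = 22, so c* = 11.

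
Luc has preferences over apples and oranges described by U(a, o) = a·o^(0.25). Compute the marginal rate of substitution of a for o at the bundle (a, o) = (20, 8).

MU_a = o^(0.25) and MU_o = 0.25·a·o^(-0.75).
MRS = MU_a/MU_o = (4)·o/a.
At (20, 8): MRS = 1.6.
So at (20, 8) the consumer would give up 1.6 units of o for one more unit of a.

MRS = 1.6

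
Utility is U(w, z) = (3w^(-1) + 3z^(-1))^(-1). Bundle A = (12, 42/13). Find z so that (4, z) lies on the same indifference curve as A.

U depends on (w, z) only through S = 3w^(-1) + 3z^(-1), so equal utility means equal S. At (12, 42/13): S = 33/28.
With w = 4: 3·4^(-1) = 0.75, so 3z^(-1) = 33/28 − 0.75 = 3/7, i.e. z^(-1) = 1/7.
Hence z = 1/(1/7) = 7.
Check: U(4, 7) = 0.8485.

z = 7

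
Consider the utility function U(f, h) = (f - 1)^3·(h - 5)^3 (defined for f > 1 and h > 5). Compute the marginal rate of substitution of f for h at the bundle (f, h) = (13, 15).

MRS = 5/6

MU_f = 3·(f−1)^2·(h−5)^3, MU_h = 3·(f−1)^3·(h−5)^2.
MRS = (h−5)/(f−1).
At (13, 15): MRS = 5/6.
So at (13, 15) the consumer would give up 5/6 units of h for one more unit of f.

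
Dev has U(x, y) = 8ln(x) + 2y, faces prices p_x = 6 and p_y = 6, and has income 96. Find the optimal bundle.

MU_x = 8/x, MU_y = 2.
MRS = 8/x ÷ 2.
Tangency: set MRS = p_x/p_y = 6/6 = 1.
MRS depends only on x: 4/x = 1 ⇒ x* = 4/1 = 4.
From the budget, 6·y = 96 − 6·4 = 72, so y* = 12.

x* = 4, y* = 12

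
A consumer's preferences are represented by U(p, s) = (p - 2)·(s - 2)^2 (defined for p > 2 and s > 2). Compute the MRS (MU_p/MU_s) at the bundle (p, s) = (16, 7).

MRS = 5/28

MU_p = (s−2)^2, MU_s = 2·(p−2)·(s−2).
MRS = (1/2)·(s−2)/(p−2).
At (16, 7): MRS = 5/28.
The indifference curve has slope −5/28 at this bundle.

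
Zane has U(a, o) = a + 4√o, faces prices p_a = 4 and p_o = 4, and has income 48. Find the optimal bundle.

a* = 8, o* = 4

MU_a = 1, MU_o = 4/(2√o).
MRS = 1 ÷ (4/(2√o)).
Tangency: set MRS = p_a/p_o = 4/4 = 1.
MRS depends only on o: 0.5·√o = 1 ⇒ √o = 1/0.5 = 2 ⇒ o* = 4.
From the budget, 4·a = 48 − 4·4 = 32, so a* = 8.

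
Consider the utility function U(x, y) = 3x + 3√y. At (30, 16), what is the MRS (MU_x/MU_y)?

MU_x = 3, MU_y = 3/(2√y).
MRS = 3 ÷ (3/(2√y)).
At (30, 16): MRS = 8.
That is, one extra unit of x is worth 8 units of y at the margin.

MRS = 8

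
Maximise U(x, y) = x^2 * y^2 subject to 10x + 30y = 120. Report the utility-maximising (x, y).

MU_x = 2·x·y^2 and MU_y = 2·x^2·y.
MRS = MU_x/MU_y = y/x.
Tangency: set MRS = p_x/p_y = 10/30 = 1/3.
So y/x = 1/3, i.e. y = (1/3)·x.
Substitute into the budget 10·x + 30·y = 120: 20·x = 120, so x* = 6.
Then y* = (1/3)·6 = 2.

x* = 6, y* = 2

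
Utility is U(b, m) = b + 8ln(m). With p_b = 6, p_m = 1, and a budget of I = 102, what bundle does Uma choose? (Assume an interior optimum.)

b* = 9, m* = 48

MU_b = 1, MU_m = 8/m.
MRS = 1 ÷ (8/m).
Tangency: set MRS = p_b/p_m = 6/1 = 6.
MRS depends only on m: 0.125·m = 6 ⇒ m* = 6/0.125 = 48.
From the budget, 6·b = 102 − 1·48 = 54, so b* = 9.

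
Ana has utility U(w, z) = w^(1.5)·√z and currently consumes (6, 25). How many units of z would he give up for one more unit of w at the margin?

MU_w = 1.5·√w·√z and MU_z = 0.5·w^(1.5)·z^(-0.5).
MRS = MU_w/MU_z = (3)·z/w.
At (6, 25): MRS = 12.5.
That is, one extra unit of w is worth 12.5 units of z at the margin.

MRS = 12.5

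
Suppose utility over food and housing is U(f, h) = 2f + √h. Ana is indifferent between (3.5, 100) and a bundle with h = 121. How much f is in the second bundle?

f = 3

U(3.5, 100) = 17.
Set U(f, 121) = 17 and solve.
With h = 121: √121 = 11, so 2f = 17 − 11 = 6 and f = 3.
Check: U(3, 121) = 17.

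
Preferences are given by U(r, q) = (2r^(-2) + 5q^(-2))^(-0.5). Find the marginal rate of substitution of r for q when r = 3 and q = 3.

MRS = 0.4

For CES with ρ = -2, MRS = (2/5)·(q/r)^3.
At (3, 3): MRS = 0.4.
That is, one extra unit of r is worth 0.4 units of q at the margin.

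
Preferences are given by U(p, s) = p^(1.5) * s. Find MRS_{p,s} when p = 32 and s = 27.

MU_p = 1.5·√p·s and MU_s = p^(1.5).
MRS = MU_p/MU_s = (1.5)·s/p.
At (32, 27): MRS = 81/64.
That is, one extra unit of p is worth 81/64 units of s at the margin.

MRS = 81/64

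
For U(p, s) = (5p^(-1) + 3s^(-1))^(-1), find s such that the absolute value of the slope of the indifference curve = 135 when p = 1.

For CES with ρ = -1, MRS = (5/3)·(s/p)^2.
Setting (5/3)·(s/1)^2 = 135 gives (s/1)^2 = 81, so s/1 = 9 and s = 9.

s = 9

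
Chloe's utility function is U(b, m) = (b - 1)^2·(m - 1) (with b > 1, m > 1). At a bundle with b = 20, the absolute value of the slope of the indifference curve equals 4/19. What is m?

m = 3

MU_b = 2·(b−1)·(m−1), MU_m = (b−1)^2.
MRS = (2/1)·(m−1)/(b−1).
Substitute b = 20: MRS = (m − 1)/9.5. Setting this equal to 4/19 gives m − 1 = (4/19)·9.5 = 2, so m = 3.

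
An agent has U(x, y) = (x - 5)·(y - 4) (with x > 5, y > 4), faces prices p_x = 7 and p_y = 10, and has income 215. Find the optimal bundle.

MU_x = (y−4), MU_y = (x−5).
MRS = (y−4)/(x−5).
Tangency: set MRS = p_x/p_y = 7/10 = 0.7.
So (y − 4)/(x − 5) = 0.7, i.e. (y − 4) = 0.7·(x − 5).
Rewrite the budget in excess-of-subsistence terms: 7·(x − 5) + 10·(y − 4) = 215 − 7·5 − 10·4 = 140.
Substituting, 14·(x − 5) = 140, so x − 5 = 10 and x* = 15.
Then y − 4 = 0.7·10 = 7, so y* = 11.

x* = 15, y* = 11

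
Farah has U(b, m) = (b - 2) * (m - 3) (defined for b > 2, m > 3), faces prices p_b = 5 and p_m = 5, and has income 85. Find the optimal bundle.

b* = 8, m* = 9

MU_b = (m−3), MU_m = (b−2).
MRS = (m−3)/(b−2).
Tangency: set MRS = p_b/p_m = 5/5 = 1.
So (m − 3)/(b − 2) = 1, i.e. (m − 3) = (b − 2).
Rewrite the budget in excess-of-subsistence terms: 5·(b − 2) + 5·(m − 3) = 85 − 5·2 − 5·3 = 60.
Substituting, 10·(b − 2) = 60, so b − 2 = 6 and b* = 8.
Then m − 3 = 6, so m* = 9.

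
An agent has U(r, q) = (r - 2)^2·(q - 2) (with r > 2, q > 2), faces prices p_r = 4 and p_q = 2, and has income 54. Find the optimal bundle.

MU_r = 2·(r−2)·(q−2), MU_q = (r−2)^2.
MRS = (2/1)·(q−2)/(r−2).
Tangency: set MRS = p_r/p_q = 4/2 = 2.
So (2/1)·(q − 2)/(r − 2) = 2, i.e. (q − 2) = (r − 2).
Rewrite the budget in excess-of-subsistence terms: 4·(r − 2) + 2·(q − 2) = 54 − 4·2 − 2·2 = 42.
Substituting, 6·(r − 2) = 42, so r − 2 = 7 and r* = 9.
Then q − 2 = 7, so q* = 9.

r* = 9, q* = 9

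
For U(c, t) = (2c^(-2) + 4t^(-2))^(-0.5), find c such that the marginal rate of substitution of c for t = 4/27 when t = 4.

For CES with ρ = -2, MRS = (2/4)·(t/c)^3.
Setting (2/4)·(4/c)^3 = 4/27 gives (4/c)^3 = 8/27, so 4/c = 2/3 and c = 6.

c = 6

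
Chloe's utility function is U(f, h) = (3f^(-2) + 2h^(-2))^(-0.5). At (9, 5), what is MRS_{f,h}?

For CES with ρ = -2, MRS = (3/2)·(h/f)^3.
At (9, 5): MRS = 125/486.
So at (9, 5) the consumer would give up 125/486 units of h for one more unit of f.

MRS = 125/486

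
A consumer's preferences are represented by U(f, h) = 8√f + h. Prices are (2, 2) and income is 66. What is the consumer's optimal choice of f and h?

MU_f = 8/(2√f), MU_h = 1.
MRS = 8/(2√f) ÷ 1.
Tangency: set MRS = p_f/p_h = 2/2 = 1.
MRS depends only on f: 4/√f = 1 ⇒ √f = 4/1 = 4 ⇒ f* = 16.
From the budget, 2·h = 66 − 2·16 = 34, so h* = 17.

f* = 16, h* = 17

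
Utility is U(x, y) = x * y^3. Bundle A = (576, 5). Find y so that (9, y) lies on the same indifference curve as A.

U(576, 5) = 72000.
Set U(9, y) = 72000 and solve.
With x = 9: y^3 = 72000/9 = 8000; taking the cube root, y = 20.
Check: U(9, 20) = 72000.

y = 20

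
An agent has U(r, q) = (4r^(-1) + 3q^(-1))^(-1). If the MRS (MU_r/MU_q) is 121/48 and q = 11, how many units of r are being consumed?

r = 8

For CES with ρ = -1, MRS = (4/3)·(q/r)^2.
Setting (4/3)·(11/r)^2 = 121/48 gives (11/r)^2 = 121/64, so 11/r = 1.375 and r = 8.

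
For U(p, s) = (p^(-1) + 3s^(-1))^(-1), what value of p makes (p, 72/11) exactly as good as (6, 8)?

U depends on (p, s) only through S = p^(-1) + 3s^(-1), so equal utility means equal S. At (6, 8): S = 13/24.
With s = 72/11: 3·(72/11)^(-1) = 11/24, so p^(-1) = 13/24 − 11/24 = 1/12.
Hence p = 1/(1/12) = 12.
Check: U(12, 72/11) = 1.8462.

p = 12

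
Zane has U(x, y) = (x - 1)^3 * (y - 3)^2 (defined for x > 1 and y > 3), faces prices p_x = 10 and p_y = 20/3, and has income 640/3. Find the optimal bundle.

MU_x = 3·(x−1)^2·(y−3)^2, MU_y = 2·(x−1)^3·(y−3).
MRS = (3/2)·(y−3)/(x−1).
Tangency: set MRS = p_x/p_y = 10/(20/3) = 1.5.
So (3/2)·(y − 3)/(x − 1) = 1.5, i.e. (y − 3) = (x − 1).
Rewrite the budget in excess-of-subsistence terms: 10·(x − 1) + (20/3)·(y − 3) = 640/3 − 10·1 − (20/3)·3 = 550/3.
Substituting, (50/3)·(x − 1) = 550/3, so x − 1 = 11 and x* = 12.
Then y − 3 = 11, so y* = 14.

x* = 12, y* = 14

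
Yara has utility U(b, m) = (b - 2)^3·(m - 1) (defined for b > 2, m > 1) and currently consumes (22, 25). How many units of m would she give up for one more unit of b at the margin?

MRS = 3.6

MU_b = 3·(b−2)^2·(m−1), MU_m = (b−2)^3.
MRS = (3/1)·(m−1)/(b−2).
At (22, 25): MRS = 3.6.
The indifference curve has slope −3.6 at this bundle.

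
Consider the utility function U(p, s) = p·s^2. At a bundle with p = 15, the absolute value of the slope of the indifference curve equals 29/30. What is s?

s = 29

MU_p = s^2 and MU_s = 2·p·s.
MRS = MU_p/MU_s = (1/2)·s/p.
Substitute p = 15: MRS = s/30. Setting s/30 = 29/30 gives s = (29/30)·30 = 29.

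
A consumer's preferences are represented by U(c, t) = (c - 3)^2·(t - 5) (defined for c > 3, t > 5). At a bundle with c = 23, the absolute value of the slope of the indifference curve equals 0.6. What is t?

t = 11

MU_c = 2·(c−3)·(t−5), MU_t = (c−3)^2.
MRS = (2/1)·(t−5)/(c−3).
Substitute c = 23: MRS = (t − 5)/10. Setting this equal to 0.6 gives t − 5 = 0.6·10 = 6, so t = 11.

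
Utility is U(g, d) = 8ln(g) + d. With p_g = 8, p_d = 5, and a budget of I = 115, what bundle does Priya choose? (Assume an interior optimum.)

MU_g = 8/g, MU_d = 1.
MRS = 8/g ÷ 1.
Tangency: set MRS = p_g/p_d = 8/5 = 1.6.
MRS depends only on g: 8/g = 1.6 ⇒ g* = 8/1.6 = 5.
From the budget, 5·d = 115 − 8·5 = 75, so d* = 15.

g* = 5, d* = 15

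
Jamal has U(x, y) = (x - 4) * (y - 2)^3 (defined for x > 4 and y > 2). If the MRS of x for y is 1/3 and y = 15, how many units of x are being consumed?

x = 17

MU_x = (y−2)^3, MU_y = 3·(x−4)·(y−2)^2.
MRS = (1/3)·(y−2)/(x−4).
Substitute y = 15: MRS = (13/3)/(x − 4). Setting this equal to 1/3 gives x − 4 = (13/3)/(1/3) = 13, so x = 17.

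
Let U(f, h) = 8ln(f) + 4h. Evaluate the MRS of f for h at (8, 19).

MU_f = 8/f, MU_h = 4.
MRS = 8/f ÷ 4.
At (8, 19): MRS = 0.25.
So at (8, 19) the consumer would give up 0.25 units of h for one more unit of f.

MRS = 0.25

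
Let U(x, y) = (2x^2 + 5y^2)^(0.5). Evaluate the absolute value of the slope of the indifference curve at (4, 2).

MRS = 0.8

For CES with ρ = 2, MRS = (2/5)·(y/x)^(-1).
At (4, 2): MRS = 0.8.
That is, one extra unit of x is worth 0.8 units of y at the margin.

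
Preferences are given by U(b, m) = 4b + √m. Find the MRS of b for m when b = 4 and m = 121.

MU_b = 4, MU_m = 1/(2√m).
MRS = 4 ÷ (1/(2√m)).
At (4, 121): MRS = 88.
The indifference curve has slope −88 at this bundle.

MRS = 88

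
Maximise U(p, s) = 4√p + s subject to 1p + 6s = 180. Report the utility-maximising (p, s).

p* = 144, s* = 6

MU_p = 4/(2√p), MU_s = 1.
MRS = 4/(2√p) ÷ 1.
Tangency: set MRS = p_p/p_s = 1/6.
MRS depends only on p: 2/√p = 1/6 ⇒ √p = 2/(1/6) = 12 ⇒ p* = 144.
From the budget, 6·s = 180 − 1·144 = 36, so s* = 6.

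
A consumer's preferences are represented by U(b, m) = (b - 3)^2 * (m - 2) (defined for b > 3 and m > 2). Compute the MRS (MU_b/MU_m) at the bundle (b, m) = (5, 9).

MU_b = 2·(b−3)·(m−2), MU_m = (b−3)^2.
MRS = (2/1)·(m−2)/(b−3).
At (5, 9): MRS = 7.
The indifference curve has slope −7 at this bundle.

MRS = 7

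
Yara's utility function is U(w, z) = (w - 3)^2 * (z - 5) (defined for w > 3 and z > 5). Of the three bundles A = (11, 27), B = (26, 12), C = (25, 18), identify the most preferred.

Bundle C

Evaluate utility at each bundle:
U(A) = 1408.
U(B) = 3703.
U(C) = 6292.
Highest utility is C, so C ≻ B ≻ A.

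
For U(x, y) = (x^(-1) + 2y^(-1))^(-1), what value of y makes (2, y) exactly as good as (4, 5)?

U depends on (x, y) only through S = x^(-1) + 2y^(-1), so equal utility means equal S. At (4, 5): S = 0.65.
With x = 2: 2^(-1) = 0.5, so 2y^(-1) = 0.65 − 0.5 = 0.15, i.e. y^(-1) = 3/40.
Hence y = 1/(3/40) = 40/3.
Check: U(2, 40/3) = 1.5385.

y = 40/3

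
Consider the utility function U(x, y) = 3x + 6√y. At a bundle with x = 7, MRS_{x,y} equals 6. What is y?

MU_x = 3, MU_y = 6/(2√y).
MRS = 3 ÷ (6/(2√y)).
MRS depends only on y: √y = 6 ⇒ √y = 6 ⇒ y = 36.

y = 36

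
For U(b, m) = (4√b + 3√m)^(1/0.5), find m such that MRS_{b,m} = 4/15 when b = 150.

m = 6

For CES with ρ = 0.5, MRS = (4/3)·√(m/b).
Setting (4/3)·√(m/150) = 4/15 gives √(m/150) = 0.2, so m/150 = 1/25 and m = 6.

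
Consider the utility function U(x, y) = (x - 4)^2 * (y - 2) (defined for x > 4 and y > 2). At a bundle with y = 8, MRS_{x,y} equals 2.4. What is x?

MU_x = 2·(x−4)·(y−2), MU_y = (x−4)^2.
MRS = (2/1)·(y−2)/(x−4).
Substitute y = 8: MRS = 12/(x − 4). Setting this equal to 2.4 gives x − 4 = 12/2.4 = 5, so x = 9.

x = 9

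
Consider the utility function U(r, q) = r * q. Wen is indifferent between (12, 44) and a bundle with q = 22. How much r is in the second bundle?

U(12, 44) = 528.
Set U(r, 22) = 528 and solve.
With q = 22: r = 528/22 = 24.
Check: U(24, 22) = 528.

r = 24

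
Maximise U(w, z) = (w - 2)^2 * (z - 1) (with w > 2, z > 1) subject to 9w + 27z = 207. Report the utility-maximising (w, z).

MU_w = 2·(w−2)·(z−1), MU_z = (w−2)^2.
MRS = (2/1)·(z−1)/(w−2).
Tangency: set MRS = p_w/p_z = 9/27 = 1/3.
So (2/1)·(z − 1)/(w − 2) = 1/3, i.e. (z − 1) = (1/6)·(w − 2).
Rewrite the budget in excess-of-subsistence terms: 9·(w − 2) + 27·(z − 1) = 207 − 9·2 − 27·1 = 162.
Substituting, 13.5·(w − 2) = 162, so w − 2 = 12 and w* = 14.
Then z − 1 = (1/6)·12 = 2, so z* = 3.

w* = 14, z* = 3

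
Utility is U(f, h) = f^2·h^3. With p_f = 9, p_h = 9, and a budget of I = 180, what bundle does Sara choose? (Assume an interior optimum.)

MU_f = 2·f·h^3 and MU_h = 3·f^2·h^2.
MRS = MU_f/MU_h = (2/3)·h/f.
Tangency: set MRS = p_f/p_h = 9/9 = 1.
So (2/3)·h/f = 1, i.e. h = 1.5·f.
Substitute into the budget 9·f + 9·h = 180: 22.5·f = 180, so f* = 8.
Then h* = 1.5·8 = 12.

f* = 8, h* = 12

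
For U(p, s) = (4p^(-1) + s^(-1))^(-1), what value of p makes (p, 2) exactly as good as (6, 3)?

p = 8

U depends on (p, s) only through S = 4p^(-1) + s^(-1), so equal utility means equal S. At (6, 3): S = 1.
With s = 2: 2^(-1) = 0.5, so 4p^(-1) = 1 − 0.5 = 0.5, i.e. p^(-1) = 0.125.
Hence p = 1/0.125 = 8.
Check: U(8, 2) = 1.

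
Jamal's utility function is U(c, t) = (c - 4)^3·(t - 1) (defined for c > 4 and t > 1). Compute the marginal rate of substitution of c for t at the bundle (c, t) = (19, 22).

MRS = 4.2

MU_c = 3·(c−4)^2·(t−1), MU_t = (c−4)^3.
MRS = (3/1)·(t−1)/(c−4).
At (19, 22): MRS = 4.2.
That is, one extra unit of c is worth 4.2 units of t at the margin.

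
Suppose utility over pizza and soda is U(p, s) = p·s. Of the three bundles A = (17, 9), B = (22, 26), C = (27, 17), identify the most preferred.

Evaluate utility at each bundle:
U(A) = 153.
U(B) = 572.
U(C) = 459.
Highest utility is B, so B ≻ C ≻ A.

Bundle B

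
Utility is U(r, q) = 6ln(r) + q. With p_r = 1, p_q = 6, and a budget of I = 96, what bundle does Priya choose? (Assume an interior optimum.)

r* = 36, q* = 10

MU_r = 6/r, MU_q = 1.
MRS = 6/r ÷ 1.
Tangency: set MRS = p_r/p_q = 1/6.
MRS depends only on r: 6/r = 1/6 ⇒ r* = 6/(1/6) = 36.
From the budget, 6·q = 96 − 1·36 = 60, so q* = 10.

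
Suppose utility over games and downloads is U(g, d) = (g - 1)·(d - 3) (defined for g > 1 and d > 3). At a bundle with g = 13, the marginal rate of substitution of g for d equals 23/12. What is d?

d = 26

MU_g = (d−3), MU_d = (g−1).
MRS = (d−3)/(g−1).
Substitute g = 13: MRS = (d − 3)/12. Setting this equal to 23/12 gives d − 3 = (23/12)·12 = 23, so d = 26.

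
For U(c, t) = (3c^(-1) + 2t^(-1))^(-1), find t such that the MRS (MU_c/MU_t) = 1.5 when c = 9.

For CES with ρ = -1, MRS = (3/2)·(t/c)^2.
Setting (3/2)·(t/9)^2 = 1.5 gives (t/9)^2 = 1, so t/9 = 1 and t = 9.

t = 9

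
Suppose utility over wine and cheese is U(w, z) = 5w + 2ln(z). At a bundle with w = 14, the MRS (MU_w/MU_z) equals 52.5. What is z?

z = 21

MU_w = 5, MU_z = 2/z.
MRS = 5 ÷ (2/z).
MRS depends only on z: 2.5·z = 52.5 ⇒ z = 52.5/2.5 = 21.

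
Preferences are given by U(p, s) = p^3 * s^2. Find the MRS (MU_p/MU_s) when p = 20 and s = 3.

MU_p = 3·p^2·s^2 and MU_s = 2·p^3·s.
MRS = MU_p/MU_s = (3/2)·s/p.
At (20, 3): MRS = 9/40.
So at (20, 3) the consumer would give up 9/40 units of s for one more unit of p.

MRS = 9/40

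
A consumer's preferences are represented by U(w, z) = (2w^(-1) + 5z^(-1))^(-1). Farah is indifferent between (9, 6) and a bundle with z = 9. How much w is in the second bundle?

U depends on (w, z) only through S = 2w^(-1) + 5z^(-1), so equal utility means equal S. At (9, 6): S = 19/18.
With z = 9: 5·9^(-1) = 5/9, so 2w^(-1) = 19/18 − 5/9 = 0.5, i.e. w^(-1) = 0.25.
Hence w = 1/0.25 = 4.
Check: U(4, 9) = 0.9474.

w = 4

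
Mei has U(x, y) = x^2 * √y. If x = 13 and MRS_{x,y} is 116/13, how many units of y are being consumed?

MU_x = 2·x·√y and MU_y = 0.5·x^2·y^(-0.5).
MRS = MU_x/MU_y = (4)·y/x.
Substitute x = 13: MRS = y/3.25. Setting y/3.25 = 116/13 gives y = (116/13)·3.25 = 29.

y = 29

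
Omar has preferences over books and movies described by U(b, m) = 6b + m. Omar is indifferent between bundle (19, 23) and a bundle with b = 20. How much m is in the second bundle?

m = 17

U(19, 23) = 137.
Set U(20, m) = 137 and solve.
6·20 + m = 137 ⇒ m = 17 ⇒ m = 17.
Check: U(20, 17) = 137.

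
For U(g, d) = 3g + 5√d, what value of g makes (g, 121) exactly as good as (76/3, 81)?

U(76/3, 81) = 121.
Set U(g, 121) = 121 and solve.
With d = 121: √121 = 11, so 3g = 121 − 5·11 = 66 and g = 22.
Check: U(22, 121) = 121.

g = 22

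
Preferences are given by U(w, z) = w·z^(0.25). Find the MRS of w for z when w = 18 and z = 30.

MU_w = z^(0.25) and MU_z = 0.25·w·z^(-0.75).
MRS = MU_w/MU_z = (4)·z/w.
At (18, 30): MRS = 20/3.
That is, one extra unit of w is worth 20/3 units of z at the margin.

MRS = 20/3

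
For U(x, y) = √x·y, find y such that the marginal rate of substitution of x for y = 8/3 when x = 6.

MU_x = 0.5·x^(-0.5)·y and MU_y = √x.
MRS = MU_x/MU_y = (0.5)·y/x.
Substitute x = 6: MRS = y/12. Setting y/12 = 8/3 gives y = (8/3)·12 = 32.

y = 32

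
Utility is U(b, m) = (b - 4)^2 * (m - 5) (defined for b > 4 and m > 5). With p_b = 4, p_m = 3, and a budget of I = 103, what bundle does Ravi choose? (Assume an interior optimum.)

b* = 16, m* = 13

MU_b = 2·(b−4)·(m−5), MU_m = (b−4)^2.
MRS = (2/1)·(m−5)/(b−4).
Tangency: set MRS = p_b/p_m = 4/3.
So (2/1)·(m − 5)/(b − 4) = 4/3, i.e. (m − 5) = (2/3)·(b − 4).
Rewrite the budget in excess-of-subsistence terms: 4·(b − 4) + 3·(m − 5) = 103 − 4·4 − 3·5 = 72.
Substituting, 6·(b − 4) = 72, so b − 4 = 12 and b* = 16.
Then m − 5 = (2/3)·12 = 8, so m* = 13.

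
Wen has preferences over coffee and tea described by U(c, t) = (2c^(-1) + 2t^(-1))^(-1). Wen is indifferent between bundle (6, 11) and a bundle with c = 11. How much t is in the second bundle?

t = 6

U depends on (c, t) only through S = 2c^(-1) + 2t^(-1), so equal utility means equal S. At (6, 11): S = 17/33.
With c = 11: 2·11^(-1) = 2/11, so 2t^(-1) = 17/33 − 2/11 = 1/3, i.e. t^(-1) = 1/6.
Hence t = 1/(1/6) = 6.
Check: U(11, 6) = 1.9412.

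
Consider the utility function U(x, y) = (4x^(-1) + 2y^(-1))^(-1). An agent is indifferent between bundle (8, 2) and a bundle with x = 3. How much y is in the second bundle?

U depends on (x, y) only through S = 4x^(-1) + 2y^(-1), so equal utility means equal S. At (8, 2): S = 1.5.
With x = 3: 4·3^(-1) = 4/3, so 2y^(-1) = 1.5 − 4/3 = 1/6, i.e. y^(-1) = 1/12.
Hence y = 1/(1/12) = 12.
Check: U(3, 12) = 0.6667.

y = 12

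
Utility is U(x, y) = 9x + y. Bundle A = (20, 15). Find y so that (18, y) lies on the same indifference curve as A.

y = 33

U(20, 15) = 195.
Set U(18, y) = 195 and solve.
9·18 + y = 195 ⇒ y = 33 ⇒ y = 33.
Check: U(18, 33) = 195.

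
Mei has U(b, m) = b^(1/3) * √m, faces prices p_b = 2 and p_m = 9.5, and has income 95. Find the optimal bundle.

b* = 19, m* = 6

MU_b = 1/3·b^(-2/3)·√m and MU_m = 0.5·b^(1/3)·m^(-0.5).
MRS = MU_b/MU_m = (2/3)·m/b.
Tangency: set MRS = p_b/p_m = 2/9.5 = 4/19.
So (2/3)·m/b = 4/19, i.e. m = (6/19)·b.
Substitute into the budget 2·b + 9.5·m = 95: 5·b = 95, so b* = 19.
Then m* = (6/19)·19 = 6.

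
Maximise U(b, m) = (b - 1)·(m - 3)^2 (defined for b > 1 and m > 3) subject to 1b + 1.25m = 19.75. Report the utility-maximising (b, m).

MU_b = (m−3)^2, MU_m = 2·(b−1)·(m−3).
MRS = (1/2)·(m−3)/(b−1).
Tangency: set MRS = p_b/p_m = 1/1.25 = 0.8.
So (1/2)·(m − 3)/(b − 1) = 0.8, i.e. (m − 3) = 1.6·(b − 1).
Rewrite the budget in excess-of-subsistence terms: 1·(b − 1) + 1.25·(m − 3) = 19.75 − 1·1 − 1.25·3 = 15.
Substituting, 3·(b − 1) = 15, so b − 1 = 5 and b* = 6.
Then m − 3 = 1.6·5 = 8, so m* = 11.

b* = 6, m* = 11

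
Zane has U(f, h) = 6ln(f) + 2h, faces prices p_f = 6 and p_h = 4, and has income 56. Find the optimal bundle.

f* = 2, h* = 11

MU_f = 6/f, MU_h = 2.
MRS = 6/f ÷ 2.
Tangency: set MRS = p_f/p_h = 6/4 = 1.5.
MRS depends only on f: 3/f = 1.5 ⇒ f* = 3/1.5 = 2.
From the budget, 4·h = 56 − 6·2 = 44, so h* = 11.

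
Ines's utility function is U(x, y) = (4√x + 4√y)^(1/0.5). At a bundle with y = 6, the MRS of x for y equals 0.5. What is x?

For CES with ρ = 0.5, MRS = √(y/x).
Setting √(6/x) = 0.5 gives 6/x = 0.25 and x = 24.

x = 24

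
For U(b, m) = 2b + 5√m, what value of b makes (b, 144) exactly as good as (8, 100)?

U(8, 100) = 66.
Set U(b, 144) = 66 and solve.
With m = 144: √144 = 12, so 2b = 66 − 5·12 = 6 and b = 3.
Check: U(3, 144) = 66.

b = 3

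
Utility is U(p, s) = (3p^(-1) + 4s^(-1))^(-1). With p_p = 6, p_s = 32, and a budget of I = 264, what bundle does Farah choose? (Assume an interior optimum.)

For CES with ρ = -1, MRS = (3/4)·(s/p)^2.
Tangency: set MRS = p_p/p_s = 6/32 = 3/16.
So (s/p)^2 = 0.25; taking the square root, s/p = 0.5, i.e. s = 0.5·p.
Substitute into the budget 6·p + 32·s = 264: 22·p = 264, so p* = 12 and s* = 0.5·12 = 6.

p* = 12, s* = 6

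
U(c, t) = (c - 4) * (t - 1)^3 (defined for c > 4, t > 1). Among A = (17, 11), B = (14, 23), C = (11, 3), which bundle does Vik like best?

Evaluate utility at each bundle:
U(A) = 13000.
U(B) = 106480.
U(C) = 56.
Highest utility is B, so B ≻ A ≻ C.

Bundle B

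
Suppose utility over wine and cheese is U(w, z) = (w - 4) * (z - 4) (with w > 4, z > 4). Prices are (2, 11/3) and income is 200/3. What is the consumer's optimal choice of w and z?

w* = 15, z* = 10

MU_w = (z−4), MU_z = (w−4).
MRS = (z−4)/(w−4).
Tangency: set MRS = p_w/p_z = 2/(11/3) = 6/11.
So (z − 4)/(w − 4) = 6/11, i.e. (z − 4) = (6/11)·(w − 4).
Rewrite the budget in excess-of-subsistence terms: 2·(w − 4) + (11/3)·(z − 4) = 200/3 − 2·4 − (11/3)·4 = 44.
Substituting, 4·(w − 4) = 44, so w − 4 = 11 and w* = 15.
Then z − 4 = (6/11)·11 = 6, so z* = 10.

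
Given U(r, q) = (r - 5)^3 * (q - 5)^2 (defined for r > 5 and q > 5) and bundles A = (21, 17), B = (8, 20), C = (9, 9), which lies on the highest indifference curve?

Bundle A

Evaluate utility at each bundle:
U(A) = 589824.
U(B) = 6075.
U(C) = 1024.
Highest utility is A, so A ≻ B ≻ C.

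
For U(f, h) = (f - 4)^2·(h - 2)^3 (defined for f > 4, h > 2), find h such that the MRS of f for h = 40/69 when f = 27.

MU_f = 2·(f−4)·(h−2)^3, MU_h = 3·(f−4)^2·(h−2)^2.
MRS = (2/3)·(h−2)/(f−4).
Substitute f = 27: MRS = (h − 2)/34.5. Setting this equal to 40/69 gives h − 2 = (40/69)·34.5 = 20, so h = 22.

h = 22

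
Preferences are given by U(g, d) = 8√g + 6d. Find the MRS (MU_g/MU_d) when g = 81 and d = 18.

MU_g = 8/(2√g), MU_d = 6.
MRS = 8/(2√g) ÷ 6.
At (81, 18): MRS = 2/27.
That is, one extra unit of g is worth 2/27 units of d at the margin.

MRS = 2/27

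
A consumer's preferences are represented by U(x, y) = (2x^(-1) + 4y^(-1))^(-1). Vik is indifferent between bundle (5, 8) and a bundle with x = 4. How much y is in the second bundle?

U depends on (x, y) only through S = 2x^(-1) + 4y^(-1), so equal utility means equal S. At (5, 8): S = 0.9.
With x = 4: 2·4^(-1) = 0.5, so 4y^(-1) = 0.9 − 0.5 = 0.4, i.e. y^(-1) = 0.1.
Hence y = 1/0.1 = 10.
Check: U(4, 10) = 1.1111.

y = 10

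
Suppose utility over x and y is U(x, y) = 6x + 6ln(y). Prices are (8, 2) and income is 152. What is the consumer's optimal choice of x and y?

x* = 18, y* = 4

MU_x = 6, MU_y = 6/y.
MRS = 6 ÷ (6/y).
Tangency: set MRS = p_x/p_y = 8/2 = 4.
MRS depends only on y: y = 4 ⇒ y* = 4.
From the budget, 8·x = 152 − 2·4 = 144, so x* = 18.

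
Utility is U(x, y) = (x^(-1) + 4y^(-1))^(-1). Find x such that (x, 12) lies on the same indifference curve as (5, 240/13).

U depends on (x, y) only through S = x^(-1) + 4y^(-1), so equal utility means equal S. At (5, 240/13): S = 5/12.
With y = 12: 4·12^(-1) = 1/3, so x^(-1) = 5/12 − 1/3 = 1/12.
Hence x = 1/(1/12) = 12.
Check: U(12, 12) = 2.4.

x = 12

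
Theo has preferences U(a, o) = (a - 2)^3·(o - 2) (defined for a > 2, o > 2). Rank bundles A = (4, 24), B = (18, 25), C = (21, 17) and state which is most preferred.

Bundle C

Evaluate utility at each bundle:
U(A) = 176.
U(B) = 94208.
U(C) = 102885.
Highest utility is C, so C ≻ B ≻ A.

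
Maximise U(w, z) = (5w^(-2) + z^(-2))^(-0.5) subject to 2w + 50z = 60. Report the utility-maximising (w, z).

For CES with ρ = -2, MRS = (5/1)·(z/w)^3.
Tangency: set MRS = p_w/p_z = 2/50 = 1/25.
So (z/w)^3 = 1/125; taking the cube root, z/w = 0.2, i.e. z = 0.2·w.
Substitute into the budget 2·w + 50·z = 60: 12·w = 60, so w* = 5 and z* = 0.2·5 = 1.

w* = 5, z* = 1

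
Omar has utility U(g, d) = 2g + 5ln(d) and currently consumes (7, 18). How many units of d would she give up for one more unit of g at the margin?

MU_g = 2, MU_d = 5/d.
MRS = 2 ÷ (5/d).
At (7, 18): MRS = 7.2.
So at (7, 18) the consumer would give up 7.2 units of d for one more unit of g.

MRS = 7.2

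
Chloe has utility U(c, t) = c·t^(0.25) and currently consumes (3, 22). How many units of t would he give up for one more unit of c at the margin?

MRS = 88/3

MU_c = t^(0.25) and MU_t = 0.25·c·t^(-0.75).
MRS = MU_c/MU_t = (4)·t/c.
At (3, 22): MRS = 88/3.
That is, one extra unit of c is worth 88/3 units of t at the margin.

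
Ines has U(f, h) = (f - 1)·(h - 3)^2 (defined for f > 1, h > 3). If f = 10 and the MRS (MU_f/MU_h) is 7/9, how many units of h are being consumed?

h = 17

MU_f = (h−3)^2, MU_h = 2·(f−1)·(h−3).
MRS = (1/2)·(h−3)/(f−1).
Substitute f = 10: MRS = (h − 3)/18. Setting this equal to 7/9 gives h − 3 = (7/9)·18 = 14, so h = 17.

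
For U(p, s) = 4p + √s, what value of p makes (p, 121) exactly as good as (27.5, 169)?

p = 28

U(27.5, 169) = 123.
Set U(p, 121) = 123 and solve.
With s = 121: √121 = 11, so 4p = 123 − 11 = 112 and p = 28.
Check: U(28, 121) = 123.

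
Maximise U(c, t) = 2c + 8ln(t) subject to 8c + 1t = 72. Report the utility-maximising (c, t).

c* = 5, t* = 32

MU_c = 2, MU_t = 8/t.
MRS = 2 ÷ (8/t).
Tangency: set MRS = p_c/p_t = 8/1 = 8.
MRS depends only on t: 0.25·t = 8 ⇒ t* = 8/0.25 = 32.
From the budget, 8·c = 72 − 1·32 = 40, so c* = 5.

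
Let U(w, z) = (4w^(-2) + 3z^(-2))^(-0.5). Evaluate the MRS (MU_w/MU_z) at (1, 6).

For CES with ρ = -2, MRS = (4/3)·(z/w)^3.
At (1, 6): MRS = 288.
That is, one extra unit of w is worth 288 units of z at the margin.

MRS = 288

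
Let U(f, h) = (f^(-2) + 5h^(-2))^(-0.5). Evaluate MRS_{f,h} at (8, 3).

For CES with ρ = -2, MRS = (1/5)·(h/f)^3.
At (8, 3): MRS = 27/2560.
The indifference curve has slope −27/2560 at this bundle.

MRS = 27/2560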